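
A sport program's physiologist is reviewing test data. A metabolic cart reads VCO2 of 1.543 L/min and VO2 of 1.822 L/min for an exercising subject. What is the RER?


RER = VCO2 / VO2 = 1.543 / 1.822 = 0.8469

0.8469


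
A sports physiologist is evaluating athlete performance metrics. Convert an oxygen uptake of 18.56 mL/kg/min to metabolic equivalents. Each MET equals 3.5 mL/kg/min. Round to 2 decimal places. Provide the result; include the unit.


One MET = 3.5 mL/kg/min
Number of METs = 18.56 / 3.5
= 5.3 METs

5.3 METs


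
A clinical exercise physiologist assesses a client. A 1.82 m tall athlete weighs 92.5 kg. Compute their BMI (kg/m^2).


height^2 = 3.3124 m^2
BMI = 92.5 / 3.3124 = 27.93 kg/m^2

27.93 kg/m^2


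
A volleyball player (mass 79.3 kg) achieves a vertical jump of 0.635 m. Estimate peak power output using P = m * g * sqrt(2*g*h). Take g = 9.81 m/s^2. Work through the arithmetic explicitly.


2 * g * h = 2 * 9.81 * 0.635 = 12.4587
sqrt(12.4587) = 3.529688 m/s
P = 79.3 * 9.81 * 3.529688 = 2745.86 W

2745.86 W


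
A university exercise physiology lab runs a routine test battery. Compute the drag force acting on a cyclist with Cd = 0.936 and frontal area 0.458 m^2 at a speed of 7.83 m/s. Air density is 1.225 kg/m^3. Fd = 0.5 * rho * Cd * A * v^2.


Step 1: v^2 = 61.3089
Step 2: Fd = 0.5 * 1.225 * 0.936 * 0.458 * 61.3089
= 16.098 N

16.098 N


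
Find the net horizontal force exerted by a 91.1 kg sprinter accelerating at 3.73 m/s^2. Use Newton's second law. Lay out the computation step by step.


Newton's second law: F = m * a
F = 91.1 * 3.73 = 339.8 N

339.8 N


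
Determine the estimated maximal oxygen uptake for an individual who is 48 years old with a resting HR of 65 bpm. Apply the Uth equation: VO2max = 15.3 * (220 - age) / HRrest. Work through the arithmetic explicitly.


HRmax = 220 - 48 = 172
VO2max = 15.3 * (172 / 65)
= 15.3 * 2.6462
= 40.49 mL/kg/min

40.49 mL/kg/min


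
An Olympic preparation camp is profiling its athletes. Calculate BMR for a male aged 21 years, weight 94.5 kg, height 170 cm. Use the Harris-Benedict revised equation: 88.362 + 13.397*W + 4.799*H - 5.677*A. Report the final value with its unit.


Substituting values:
W term = 13.397 * 94.5 = 1266.0165
H term = 4.799 * 170 = 815.83
A term = 5.677 * 21 = 119.217
BMR = 2050.99 kcal/day

2050.99 kcal/day


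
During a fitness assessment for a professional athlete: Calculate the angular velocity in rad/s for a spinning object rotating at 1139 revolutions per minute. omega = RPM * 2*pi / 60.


omega = RPM * 2*pi / 60
= 1139 * 6.28318531 / 60
= 119.276 rad/s

119.276 rad/s


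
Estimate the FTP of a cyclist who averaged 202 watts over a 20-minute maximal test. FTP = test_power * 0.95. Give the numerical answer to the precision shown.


FTP = 202 * 0.95 = 191.9 W

191.9 W


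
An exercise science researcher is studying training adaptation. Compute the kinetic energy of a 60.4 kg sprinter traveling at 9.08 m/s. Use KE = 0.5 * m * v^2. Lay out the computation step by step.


Velocity squared = 82.4464
KE = 0.5 * 60.4 * 82.4464 = 2489.88 J

2489.88 J


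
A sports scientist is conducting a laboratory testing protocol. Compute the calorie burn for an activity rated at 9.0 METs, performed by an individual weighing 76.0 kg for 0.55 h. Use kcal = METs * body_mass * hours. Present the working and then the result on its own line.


Product of METs and mass = 9.0 * 76.0 = 684.0
Total kcal = 684.0 * 0.55 = 376.2 kcal

376.2 kcal


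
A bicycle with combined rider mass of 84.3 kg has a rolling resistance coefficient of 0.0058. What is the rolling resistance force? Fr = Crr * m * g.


Fr = 0.0058 * 84.3 * 9.81
= 0.48894 * 9.81
= 4.797 N

4.797 N


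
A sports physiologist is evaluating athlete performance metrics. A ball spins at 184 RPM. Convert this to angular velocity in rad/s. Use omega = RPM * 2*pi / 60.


omega = 184 * 2 * pi / 60
= 184 * 6.28318531 / 60
= 1156.106 / 60
= 19.268 rad/s

19.268 rad/s


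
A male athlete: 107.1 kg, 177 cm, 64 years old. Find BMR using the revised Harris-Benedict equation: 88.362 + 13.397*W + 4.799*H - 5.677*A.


Intercept = 88.362
Weight contribution = 13.397 * 107.1 = 1434.8187
Height contribution = 4.799 * 177 = 849.423
Age contribution = 5.677 * 64 = 363.328
BMR = 88.362 + 1434.8187 + 849.423 - 363.328
= 2009.28 kcal/day

2009.28 kcal/day


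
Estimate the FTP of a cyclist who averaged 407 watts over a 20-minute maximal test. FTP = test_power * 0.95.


FTP = 407 * 0.95 = 386.65 W

386.65 W


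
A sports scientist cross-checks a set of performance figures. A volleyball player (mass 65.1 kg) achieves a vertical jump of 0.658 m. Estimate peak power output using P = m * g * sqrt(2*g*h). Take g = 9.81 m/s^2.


2 * g * h = 2 * 9.81 * 0.658 = 12.90996
sqrt(12.90996) = 3.593043 m/s
P = 65.1 * 9.81 * 3.593043 = 2294.63 W

2294.63 W


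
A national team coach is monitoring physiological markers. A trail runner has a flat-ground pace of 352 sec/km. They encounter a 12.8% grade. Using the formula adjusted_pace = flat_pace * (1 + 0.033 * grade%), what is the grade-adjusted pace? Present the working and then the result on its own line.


Grade factor = 1 + 0.033 * 12.8 = 1.4224
Adjusted = 352 * 1.4224 = 500.68 sec/km

500.68 s/km


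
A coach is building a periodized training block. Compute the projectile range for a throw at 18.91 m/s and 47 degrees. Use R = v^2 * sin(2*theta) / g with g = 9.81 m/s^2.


Two times the angle = 94 degrees
sin(94) = 0.997564
R = 357.5881 * 0.997564 / 9.81 = 36.363 m

36.363 m


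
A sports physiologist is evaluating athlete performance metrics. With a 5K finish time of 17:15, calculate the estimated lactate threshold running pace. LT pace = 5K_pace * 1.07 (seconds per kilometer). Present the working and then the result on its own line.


Race duration = 1035 s for 5 km
Average pace = 1035 / 5 = 207.0 s/km
LT pace = 207.0 * 1.07
= 221.49 s/km

221.49 s/km


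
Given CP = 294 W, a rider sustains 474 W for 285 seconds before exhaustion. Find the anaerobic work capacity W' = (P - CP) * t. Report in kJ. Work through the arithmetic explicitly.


Excess power = 474 - 294 = 180 W
Work above CP = 180 * 285 = 51300 J
W' = 51.3 kJ

51.3 kJ


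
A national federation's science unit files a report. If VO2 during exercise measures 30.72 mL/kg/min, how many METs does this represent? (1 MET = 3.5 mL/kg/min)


METs = VO2 / 3.5 = 30.72 / 3.5 = 8.78

8.78 METs


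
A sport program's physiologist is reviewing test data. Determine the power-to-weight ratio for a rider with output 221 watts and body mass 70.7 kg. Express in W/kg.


P/W = 221 / 70.7 = 3.126 W/kg

3.126 W/kg


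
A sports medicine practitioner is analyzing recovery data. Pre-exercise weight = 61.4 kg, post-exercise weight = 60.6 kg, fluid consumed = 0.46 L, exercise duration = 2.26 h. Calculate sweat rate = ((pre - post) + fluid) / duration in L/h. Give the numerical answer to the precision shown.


Weight loss = 61.4 - 60.6 = 0.8 kg (approx L)
Total sweat = 0.8 + 0.46 = 1.26 L
Sweat rate = 1.26 / 2.26 = 0.558 L/h

0.558 L/h


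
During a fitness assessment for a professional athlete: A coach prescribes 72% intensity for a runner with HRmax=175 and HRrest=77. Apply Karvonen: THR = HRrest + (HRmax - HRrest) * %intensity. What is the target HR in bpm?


Heart rate reserve = 175 - 77 = 98
Intensity fraction = 72 / 100 = 0.72
THR = 77 + 98 * 0.72 = 147.56 bpm

147.56 bpm


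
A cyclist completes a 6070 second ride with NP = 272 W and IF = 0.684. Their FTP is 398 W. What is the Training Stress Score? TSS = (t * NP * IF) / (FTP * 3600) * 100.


t * NP * IF = 6070 * 272 * 0.684 = 1129311.36
FTP * 3600 = 1432800
TSS = (1129311.36 / 1432800) * 100 = 78.82

78.82 TSS


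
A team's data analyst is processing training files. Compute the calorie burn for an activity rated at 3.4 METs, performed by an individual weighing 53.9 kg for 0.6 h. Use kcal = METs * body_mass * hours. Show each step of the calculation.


Product of METs and mass = 3.4 * 53.9 = 183.26
Total kcal = 183.26 * 0.6 = 109.96 kcal

109.96 kcal


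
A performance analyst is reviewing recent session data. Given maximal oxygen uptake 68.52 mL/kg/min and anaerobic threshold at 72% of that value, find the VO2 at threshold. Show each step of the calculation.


Percentage as decimal = 0.72
VO2 at AT = 68.52 * 0.72 = 49.33 mL/kg/min

49.33 mL/kg/min


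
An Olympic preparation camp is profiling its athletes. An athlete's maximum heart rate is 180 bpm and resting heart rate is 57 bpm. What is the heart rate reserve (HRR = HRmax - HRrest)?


HRR = HRmax - HRrest
= 180 - 57
= 123 bpm

123 bpm


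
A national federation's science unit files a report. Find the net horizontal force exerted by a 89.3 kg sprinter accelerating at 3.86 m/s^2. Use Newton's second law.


Newton's second law: F = m * a
F = 89.3 * 3.86 = 344.7 N

344.7 N


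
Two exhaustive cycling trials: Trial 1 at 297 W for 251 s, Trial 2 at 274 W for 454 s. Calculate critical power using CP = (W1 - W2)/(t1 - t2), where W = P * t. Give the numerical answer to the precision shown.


W1 = 297 * 251 = 74547 J
W2 = 274 * 454 = 124396 J
CP = (74547 - 124396) / (251 - 454)
= -49849 / -203
= 245.56 W

245.56 W


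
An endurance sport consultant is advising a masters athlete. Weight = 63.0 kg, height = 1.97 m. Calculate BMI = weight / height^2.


height^2 = 1.97^2 = 3.8809
BMI = 63.0 / 3.8809 = 16.23 kg/m^2

16.23 kg/m^2


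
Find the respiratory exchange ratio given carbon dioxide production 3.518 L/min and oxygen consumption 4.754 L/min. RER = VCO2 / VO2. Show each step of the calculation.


VCO2 = 3.518 L/min
VO2 = 4.754 L/min
RER = 3.518 / 4.754 = 0.74

0.74


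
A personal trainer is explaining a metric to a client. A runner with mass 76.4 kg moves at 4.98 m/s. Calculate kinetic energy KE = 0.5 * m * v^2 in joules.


v^2 = 4.98^2 = 24.8004
KE = 0.5 * 76.4 * 24.8004
= 947.38 J

947.38 J


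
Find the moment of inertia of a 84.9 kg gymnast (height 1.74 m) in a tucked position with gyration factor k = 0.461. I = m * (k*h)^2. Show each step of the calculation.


Radius of gyration = 0.461 * 1.74 = 0.80214 m
I = 84.9 * 0.80214^2
= 84.9 * 0.643429
= 54.627 kg*m^2

54.627 kg*m^2


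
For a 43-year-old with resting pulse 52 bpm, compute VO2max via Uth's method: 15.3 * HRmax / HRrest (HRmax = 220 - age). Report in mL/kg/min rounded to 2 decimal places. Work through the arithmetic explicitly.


Step 1: HRmax = 220 - 43 = 177 bpm
Step 2: Ratio = 177 / 52 = 3.4038
Step 3: VO2max = 15.3 * 3.4038 = 52.08 mL/kg/min

52.08 mL/kg/min


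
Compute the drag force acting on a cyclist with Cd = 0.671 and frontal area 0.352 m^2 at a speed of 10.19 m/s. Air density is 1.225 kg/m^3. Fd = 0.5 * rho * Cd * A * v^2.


Step 1: v^2 = 103.8361
Step 2: Fd = 0.5 * 1.225 * 0.671 * 0.352 * 103.8361
= 15.022 N

15.022 N


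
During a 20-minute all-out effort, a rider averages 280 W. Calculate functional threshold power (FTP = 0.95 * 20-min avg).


FTP = 0.95 * 280
= 266.0 W

266.0 W


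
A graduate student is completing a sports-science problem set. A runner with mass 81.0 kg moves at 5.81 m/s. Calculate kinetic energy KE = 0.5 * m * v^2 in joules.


v^2 = 5.81^2 = 33.7561
KE = 0.5 * 81.0 * 33.7561
= 1367.12 J

1367.12 J


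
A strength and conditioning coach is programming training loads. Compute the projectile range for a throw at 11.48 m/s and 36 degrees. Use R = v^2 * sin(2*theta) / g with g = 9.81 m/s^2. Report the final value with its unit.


Two times the angle = 72 degrees
sin(72) = 0.951057
R = 131.7904 * 0.951057 / 9.81 = 12.777 m

12.777 m


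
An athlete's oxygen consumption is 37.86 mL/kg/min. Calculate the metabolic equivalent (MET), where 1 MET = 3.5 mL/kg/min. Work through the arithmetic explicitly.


MET = VO2 / 3.5
= 37.86 / 3.5
= 10.82 METs

10.82 METs


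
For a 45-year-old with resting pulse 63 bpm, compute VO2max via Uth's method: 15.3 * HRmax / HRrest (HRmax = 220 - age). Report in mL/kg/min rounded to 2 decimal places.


Step 1: HRmax = 220 - 45 = 175 bpm
Step 2: Ratio = 175 / 63 = 2.7778
Step 3: VO2max = 15.3 * 2.7778 = 42.5 mL/kg/min

42.5 mL/kg/min


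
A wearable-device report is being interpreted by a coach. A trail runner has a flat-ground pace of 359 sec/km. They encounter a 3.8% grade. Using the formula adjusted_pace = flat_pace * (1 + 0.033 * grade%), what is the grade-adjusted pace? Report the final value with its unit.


Grade factor = 1 + 0.033 * 3.8 = 1.1254
Adjusted = 359 * 1.1254 = 404.02 sec/km

404.02 s/km


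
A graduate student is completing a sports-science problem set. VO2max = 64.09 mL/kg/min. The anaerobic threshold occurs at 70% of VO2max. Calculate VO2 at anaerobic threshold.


AT fraction = 70 / 100 = 0.7
AT VO2 = 64.09 * 0.7
= 44.86 mL/kg/min

44.86 mL/kg/min


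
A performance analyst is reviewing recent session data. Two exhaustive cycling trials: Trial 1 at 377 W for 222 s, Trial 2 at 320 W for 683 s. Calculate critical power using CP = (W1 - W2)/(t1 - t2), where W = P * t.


W1 = 377 * 222 = 83694 J
W2 = 320 * 683 = 218560 J
CP = (83694 - 218560) / (222 - 683)
= -134866 / -461
= 292.55 W

292.55 W


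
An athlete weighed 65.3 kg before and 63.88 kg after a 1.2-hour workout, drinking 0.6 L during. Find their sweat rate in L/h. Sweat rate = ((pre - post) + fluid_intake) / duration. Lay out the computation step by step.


Body mass change = 1.42 kg
Total sweat loss = 1.42 + 0.6 = 2.02 L
Rate = 2.02 / 1.2 = 1.683 L/h

1.683 L/h


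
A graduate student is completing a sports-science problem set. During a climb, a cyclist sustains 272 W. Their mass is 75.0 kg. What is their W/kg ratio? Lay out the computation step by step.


Power-to-weight = 272 W / 75.0 kg
= 3.627 W/kg

3.627 W/kg


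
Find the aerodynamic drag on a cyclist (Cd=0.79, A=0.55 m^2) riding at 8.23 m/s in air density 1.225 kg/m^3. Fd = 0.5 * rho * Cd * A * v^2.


Fd = 0.5 * 1.225 * 0.79 * 0.55 * 8.23^2
= 0.5 * 1.225 * 0.79 * 0.55 * 67.7329
= 18.026 N

18.026 N


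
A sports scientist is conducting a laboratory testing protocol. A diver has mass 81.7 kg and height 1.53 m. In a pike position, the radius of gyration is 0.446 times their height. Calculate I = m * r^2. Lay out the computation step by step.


r = 0.446 * 1.53 = 0.68238 m
I = m * r^2 = 81.7 * 0.465642 = 38.043 kg*m^2

38.043 kg*m^2


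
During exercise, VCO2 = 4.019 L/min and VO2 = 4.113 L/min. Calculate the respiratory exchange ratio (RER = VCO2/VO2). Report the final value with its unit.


RER = VCO2 / VO2
= 4.019 / 4.113
= 0.9771

0.9771


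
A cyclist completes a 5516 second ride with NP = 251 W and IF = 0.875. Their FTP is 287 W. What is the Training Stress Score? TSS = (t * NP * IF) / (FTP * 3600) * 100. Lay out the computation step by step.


t * NP * IF = 5516 * 251 * 0.875 = 1211451.5
FTP * 3600 = 1033200
TSS = (1211451.5 / 1033200) * 100 = 117.25

117.25 TSS


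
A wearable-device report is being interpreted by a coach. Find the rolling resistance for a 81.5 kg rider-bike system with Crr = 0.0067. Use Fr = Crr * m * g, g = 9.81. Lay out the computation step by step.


m * g = 81.5 * 9.81 = 799.515 N
Fr = 0.0067 * 799.515 = 5.357 N

5.357 N


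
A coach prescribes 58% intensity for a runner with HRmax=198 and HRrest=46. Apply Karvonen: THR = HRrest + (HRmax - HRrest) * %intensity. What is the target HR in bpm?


Heart rate reserve = 198 - 46 = 152
Intensity fraction = 58 / 100 = 0.58
THR = 46 + 152 * 0.58 = 134.16 bpm

134.16 bpm


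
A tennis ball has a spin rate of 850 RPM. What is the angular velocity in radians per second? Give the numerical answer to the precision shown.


Convert RPM to rad/s: multiply by 2*pi and divide by 60
omega = 850 * 2 * pi / 60
= 89.012 rad/s

89.012 rad/s


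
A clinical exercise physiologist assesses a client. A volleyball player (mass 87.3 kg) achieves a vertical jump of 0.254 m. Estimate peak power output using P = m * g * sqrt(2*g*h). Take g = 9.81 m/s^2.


2 * g * h = 2 * 9.81 * 0.254 = 4.98348
sqrt(4.98348) = 2.232371 m/s
P = 87.3 * 9.81 * 2.232371 = 1911.83 W

1911.83 W


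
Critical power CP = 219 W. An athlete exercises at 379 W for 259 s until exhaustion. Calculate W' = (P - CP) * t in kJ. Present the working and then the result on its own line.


P - CP = 379 - 219 = 160 W
W' = 160 * 259 = 41440 J
= 41440 / 1000 = 41.44 kJ

41.44 kJ


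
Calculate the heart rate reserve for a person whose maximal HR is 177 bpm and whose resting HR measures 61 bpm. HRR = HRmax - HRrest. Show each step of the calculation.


HRmax = 177 bpm
HRrest = 61 bpm
HRR = 177 - 61 = 116 bpm

116 bpm


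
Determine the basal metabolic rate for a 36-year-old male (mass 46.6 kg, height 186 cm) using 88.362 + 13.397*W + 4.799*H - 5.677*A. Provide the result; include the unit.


BMR = 88.362 + 13.397*46.6 + 4.799*186 - 5.677*36
= 1400.9 kcal/day

1400.9 kcal/day


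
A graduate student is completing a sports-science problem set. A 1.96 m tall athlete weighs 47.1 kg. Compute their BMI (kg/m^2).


height^2 = 3.8416 m^2
BMI = 47.1 / 3.8416 = 12.26 kg/m^2

12.26 kg/m^2


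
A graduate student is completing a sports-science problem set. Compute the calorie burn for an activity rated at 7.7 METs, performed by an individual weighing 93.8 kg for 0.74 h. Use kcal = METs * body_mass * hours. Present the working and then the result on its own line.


Product of METs and mass = 7.7 * 93.8 = 722.26
Total kcal = 722.26 * 0.74 = 534.47 kcal

534.47 kcal


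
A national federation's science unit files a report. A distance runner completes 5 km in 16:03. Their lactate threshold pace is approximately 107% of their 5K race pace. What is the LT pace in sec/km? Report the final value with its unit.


Convert to seconds: 16 min 3 s = 963 s
Pace per km = 963 / 5 = 192.6 s/km
LT pace = 192.6 * 1.07 = 206.08 s/km

206.08 s/km


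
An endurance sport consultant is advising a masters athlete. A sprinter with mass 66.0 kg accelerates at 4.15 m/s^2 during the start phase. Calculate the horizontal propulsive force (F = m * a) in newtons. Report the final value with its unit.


F = m * a
= 66.0 * 4.15
= 273.9 N

273.9 N


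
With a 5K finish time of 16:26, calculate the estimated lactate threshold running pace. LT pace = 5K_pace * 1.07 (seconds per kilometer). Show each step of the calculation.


Race duration = 986 s for 5 km
Average pace = 986 / 5 = 197.2 s/km
LT pace = 197.2 * 1.07
= 211.0 s/km

211.0 s/km


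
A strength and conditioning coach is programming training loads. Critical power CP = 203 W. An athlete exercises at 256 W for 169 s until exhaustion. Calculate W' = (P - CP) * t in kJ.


P - CP = 256 - 203 = 53 W
W' = 53 * 169 = 8957 J
= 8957 / 1000 = 8.957 kJ

8.957 kJ


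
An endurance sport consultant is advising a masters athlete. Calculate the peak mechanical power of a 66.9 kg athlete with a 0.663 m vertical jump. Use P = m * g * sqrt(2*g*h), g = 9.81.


First, sqrt(2gh) = sqrt(2 * 9.81 * 0.663)
= sqrt(13.00806) = 3.606669 m/s
Power = 66.9 * 9.81 * 3.606669 = 2367.02 W

2367.02 W


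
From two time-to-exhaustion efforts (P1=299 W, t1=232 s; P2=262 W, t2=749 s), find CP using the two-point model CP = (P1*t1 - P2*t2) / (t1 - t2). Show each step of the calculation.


Work in trial 1 = 69368 J
Work in trial 2 = 196238 J
Delta work = -126870 J
Delta time = -517 s
CP = -126870 / -517 = 245.4 W

245.4 W


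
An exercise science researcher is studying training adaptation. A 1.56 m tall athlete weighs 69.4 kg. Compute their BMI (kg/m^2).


height^2 = 2.4336 m^2
BMI = 69.4 / 2.4336 = 28.52 kg/m^2

28.52 kg/m^2


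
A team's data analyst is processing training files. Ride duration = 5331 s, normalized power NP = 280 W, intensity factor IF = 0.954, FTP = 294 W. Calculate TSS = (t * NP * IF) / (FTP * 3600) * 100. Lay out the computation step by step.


Numerator = 5331 * 280 * 0.954 = 1424016.72
Denominator = 294 * 3600 = 1058400
TSS = 1424016.72 / 1058400 * 100
= 134.54

134.54 TSS


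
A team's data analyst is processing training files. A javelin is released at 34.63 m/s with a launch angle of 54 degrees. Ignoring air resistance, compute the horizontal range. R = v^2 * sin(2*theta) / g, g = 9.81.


Launch speed squared = 1199.2369
sin(2 * 54 deg) = 0.951057
Range = 1199.2369 * 0.951057 / 9.81
= 116.263 m

116.263 m


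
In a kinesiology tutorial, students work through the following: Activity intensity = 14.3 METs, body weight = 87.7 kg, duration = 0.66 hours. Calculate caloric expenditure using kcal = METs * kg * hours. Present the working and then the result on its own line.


kcal = 14.3 * 87.7 * 0.66
= 1254.11 * 0.66
= 827.71 kcal

827.71 kcal


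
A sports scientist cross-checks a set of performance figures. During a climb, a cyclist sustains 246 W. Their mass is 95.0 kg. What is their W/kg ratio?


Power-to-weight = 246 W / 95.0 kg
= 2.589 W/kg

2.589 W/kg


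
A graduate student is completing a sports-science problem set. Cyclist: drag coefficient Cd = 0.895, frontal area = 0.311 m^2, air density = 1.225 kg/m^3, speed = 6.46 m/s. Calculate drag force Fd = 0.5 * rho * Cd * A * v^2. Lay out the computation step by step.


v^2 = 6.46^2 = 41.7316
Fd = 0.5 * 1.225 * 0.895 * 0.311 * 41.7316
= 7.115 N

7.115 N


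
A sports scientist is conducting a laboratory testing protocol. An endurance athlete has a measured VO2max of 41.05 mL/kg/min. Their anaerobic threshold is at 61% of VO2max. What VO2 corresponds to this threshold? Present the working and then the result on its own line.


Anaerobic threshold VO2 = VO2max * 61%
= 41.05 * 0.61
= 25.04 mL/kg/min

25.04 mL/kg/min


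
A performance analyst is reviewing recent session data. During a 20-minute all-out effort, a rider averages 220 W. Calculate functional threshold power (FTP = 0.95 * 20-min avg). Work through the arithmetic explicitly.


FTP = 0.95 * 220
= 209.0 W

209.0 W


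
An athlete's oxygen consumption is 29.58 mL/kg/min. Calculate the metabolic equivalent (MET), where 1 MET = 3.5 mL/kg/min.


MET = VO2 / 3.5
= 29.58 / 3.5
= 8.45 METs

8.45 METs


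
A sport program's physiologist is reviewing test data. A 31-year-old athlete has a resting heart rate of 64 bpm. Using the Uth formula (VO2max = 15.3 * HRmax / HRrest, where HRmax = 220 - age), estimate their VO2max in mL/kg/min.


HRmax = 220 - 31 = 189 bpm
Ratio = HRmax / HRrest = 189 / 64 = 2.9531
VO2max = 15.3 * 2.9531 = 45.18 mL/kg/min

45.18 mL/kg/min


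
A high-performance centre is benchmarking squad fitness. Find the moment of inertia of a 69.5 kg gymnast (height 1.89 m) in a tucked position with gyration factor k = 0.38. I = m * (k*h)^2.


Radius of gyration = 0.38 * 1.89 = 0.7182 m
I = 69.5 * 0.7182^2
= 69.5 * 0.515811
= 35.849 kg*m^2

35.849 kg*m^2


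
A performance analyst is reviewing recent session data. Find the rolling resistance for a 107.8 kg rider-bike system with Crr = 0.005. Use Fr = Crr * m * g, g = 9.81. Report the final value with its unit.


m * g = 107.8 * 9.81 = 1057.518 N
Fr = 0.005 * 1057.518 = 5.288 N

5.288 N


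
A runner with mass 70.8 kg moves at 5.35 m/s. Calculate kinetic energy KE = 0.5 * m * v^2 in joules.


v^2 = 5.35^2 = 28.6225
KE = 0.5 * 70.8 * 28.6225
= 1013.24 J

1013.24 J


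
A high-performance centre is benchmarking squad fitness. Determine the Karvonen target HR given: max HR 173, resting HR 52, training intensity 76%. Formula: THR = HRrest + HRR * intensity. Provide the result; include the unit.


HRR = HRmax - HRrest = 173 - 52 = 121
THR = 52 + 121 * 0.76
= 143.96 bpm

143.96 bpm


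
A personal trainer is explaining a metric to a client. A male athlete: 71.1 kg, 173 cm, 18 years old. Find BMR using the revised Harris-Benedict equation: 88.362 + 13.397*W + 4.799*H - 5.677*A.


Intercept = 88.362
Weight contribution = 13.397 * 71.1 = 952.5267
Height contribution = 4.799 * 173 = 830.227
Age contribution = 5.677 * 18 = 102.186
BMR = 88.362 + 952.5267 + 830.227 - 102.186
= 1768.93 kcal/day

1768.93 kcal/day


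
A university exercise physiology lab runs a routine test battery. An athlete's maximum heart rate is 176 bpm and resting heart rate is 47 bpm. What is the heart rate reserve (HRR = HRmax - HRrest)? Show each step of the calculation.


HRR = HRmax - HRrest
= 176 - 47
= 129 bpm

129 bpm


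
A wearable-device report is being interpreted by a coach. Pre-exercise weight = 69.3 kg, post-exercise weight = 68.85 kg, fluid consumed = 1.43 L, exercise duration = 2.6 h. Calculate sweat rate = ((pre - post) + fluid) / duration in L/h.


Weight loss = 69.3 - 68.85 = 0.45 kg (approx L)
Total sweat = 0.45 + 1.43 = 1.88 L
Sweat rate = 1.88 / 2.6 = 0.723 L/h

0.723 L/h


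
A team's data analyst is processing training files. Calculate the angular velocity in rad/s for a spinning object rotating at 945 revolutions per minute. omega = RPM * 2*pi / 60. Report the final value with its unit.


omega = RPM * 2*pi / 60
= 945 * 6.28318531 / 60
= 98.96 rad/s

98.96 rad/s


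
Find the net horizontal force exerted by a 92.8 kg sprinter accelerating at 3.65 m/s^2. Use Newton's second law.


Newton's second law: F = m * a
F = 92.8 * 3.65 = 338.72 N

338.72 N


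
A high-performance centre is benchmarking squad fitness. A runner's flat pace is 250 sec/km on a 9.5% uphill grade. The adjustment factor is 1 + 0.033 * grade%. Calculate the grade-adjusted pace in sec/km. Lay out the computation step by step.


Factor = 1 + 0.033 * 9.5 = 1.3135
Adjusted pace = 250 * 1.3135
= 328.38 sec/km

328.38 s/km


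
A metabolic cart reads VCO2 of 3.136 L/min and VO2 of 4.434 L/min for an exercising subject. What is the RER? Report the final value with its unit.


RER = VCO2 / VO2 = 3.136 / 4.434 = 0.7073

0.7073


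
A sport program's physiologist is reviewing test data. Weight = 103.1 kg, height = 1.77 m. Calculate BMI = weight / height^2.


height^2 = 1.77^2 = 3.1329
BMI = 103.1 / 3.1329 = 32.91 kg/m^2

32.91 kg/m^2


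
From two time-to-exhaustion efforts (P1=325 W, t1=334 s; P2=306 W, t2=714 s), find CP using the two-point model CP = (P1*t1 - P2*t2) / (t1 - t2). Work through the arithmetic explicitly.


Work in trial 1 = 108550 J
Work in trial 2 = 218484 J
Delta work = -109934 J
Delta time = -380 s
CP = -109934 / -380 = 289.3 W

289.3 W


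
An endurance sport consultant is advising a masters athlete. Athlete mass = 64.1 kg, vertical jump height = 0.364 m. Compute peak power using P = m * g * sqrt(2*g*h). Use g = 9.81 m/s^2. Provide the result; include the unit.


sqrt(2 * 9.81 * 0.364) = sqrt(7.14168) = 2.672392 m/s
P = 64.1 * 9.81 * 2.672392
= 1680.46 W

1680.46 W


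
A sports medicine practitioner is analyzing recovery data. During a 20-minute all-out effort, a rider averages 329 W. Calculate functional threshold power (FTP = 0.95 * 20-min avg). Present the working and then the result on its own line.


FTP = 0.95 * 329
= 312.55 W

312.55 W


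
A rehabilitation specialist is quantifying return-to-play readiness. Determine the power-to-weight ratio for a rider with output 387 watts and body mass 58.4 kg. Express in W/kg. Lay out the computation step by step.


P/W = 387 / 58.4 = 6.627 W/kg

6.627 W/kg


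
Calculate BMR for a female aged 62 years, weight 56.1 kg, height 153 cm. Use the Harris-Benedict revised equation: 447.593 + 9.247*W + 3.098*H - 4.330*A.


Substituting values:
W term = 9.247 * 56.1 = 518.7567
H term = 3.098 * 153 = 473.994
A term = 4.330 * 62 = 268.46
BMR = 1171.88 kcal/day

1171.88 kcal/day


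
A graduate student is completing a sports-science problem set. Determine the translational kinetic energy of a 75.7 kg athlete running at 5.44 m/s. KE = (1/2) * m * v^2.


KE = 0.5 * m * v^2
= 0.5 * 75.7 * 5.44^2
= 0.5 * 75.7 * 29.5936
= 1120.12 J

1120.12 J


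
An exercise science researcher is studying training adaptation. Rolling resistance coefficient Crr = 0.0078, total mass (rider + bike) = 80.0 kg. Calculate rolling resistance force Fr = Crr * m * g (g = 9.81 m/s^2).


Fr = Crr * m * g
= 0.0078 * 80.0 * 9.81
= 6.121 N

6.121 N


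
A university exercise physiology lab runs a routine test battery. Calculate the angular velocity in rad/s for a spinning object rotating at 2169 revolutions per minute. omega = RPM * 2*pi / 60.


omega = RPM * 2*pi / 60
= 2169 * 6.28318531 / 60
= 227.137 rad/s

227.137 rad/s


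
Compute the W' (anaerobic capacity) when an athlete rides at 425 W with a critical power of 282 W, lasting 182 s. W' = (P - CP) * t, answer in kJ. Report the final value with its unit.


Above-CP power = 143 W
Duration = 182 s
W' = 143 * 182 = 26026 J
Convert: 26026 / 1000 = 26.026 kJ

26.026 kJ


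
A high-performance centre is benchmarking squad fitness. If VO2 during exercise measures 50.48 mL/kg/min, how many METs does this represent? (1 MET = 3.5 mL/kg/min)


METs = VO2 / 3.5 = 50.48 / 3.5 = 14.42

14.42 METs


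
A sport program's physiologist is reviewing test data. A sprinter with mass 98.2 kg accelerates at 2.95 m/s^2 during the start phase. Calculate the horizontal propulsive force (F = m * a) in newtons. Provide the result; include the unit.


F = m * a
= 98.2 * 2.95
= 289.69 N

289.69 N


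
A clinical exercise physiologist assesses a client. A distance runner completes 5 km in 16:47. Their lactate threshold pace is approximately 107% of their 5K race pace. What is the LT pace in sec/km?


Convert to seconds: 16 min 47 s = 1007 s
Pace per km = 1007 / 5 = 201.4 s/km
LT pace = 201.4 * 1.07 = 215.5 s/km

215.5 s/km


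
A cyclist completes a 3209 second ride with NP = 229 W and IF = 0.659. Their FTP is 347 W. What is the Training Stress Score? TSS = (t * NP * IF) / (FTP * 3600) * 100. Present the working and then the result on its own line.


t * NP * IF = 3209 * 229 * 0.659 = 484273.399
FTP * 3600 = 1249200
TSS = (484273.399 / 1249200) * 100 = 38.77

38.77 TSS


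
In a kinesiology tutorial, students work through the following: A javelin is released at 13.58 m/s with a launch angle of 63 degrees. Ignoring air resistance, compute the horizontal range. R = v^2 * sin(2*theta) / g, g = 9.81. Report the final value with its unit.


Launch speed squared = 184.4164
sin(2 * 63 deg) = 0.809017
Range = 184.4164 * 0.809017 / 9.81
= 15.209 m

15.209 m


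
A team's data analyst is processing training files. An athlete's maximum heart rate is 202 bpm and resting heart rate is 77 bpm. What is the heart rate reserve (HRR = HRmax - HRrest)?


HRR = HRmax - HRrest
= 202 - 77
= 125 bpm

125 bpm


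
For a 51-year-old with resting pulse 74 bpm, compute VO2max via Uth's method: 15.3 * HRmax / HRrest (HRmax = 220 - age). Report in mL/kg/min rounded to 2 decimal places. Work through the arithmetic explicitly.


Step 1: HRmax = 220 - 51 = 169 bpm
Step 2: Ratio = 169 / 74 = 2.2838
Step 3: VO2max = 15.3 * 2.2838 = 34.94 mL/kg/min

34.94 mL/kg/min


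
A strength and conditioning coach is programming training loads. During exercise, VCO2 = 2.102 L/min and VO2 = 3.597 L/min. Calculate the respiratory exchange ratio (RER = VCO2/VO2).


RER = VCO2 / VO2
= 2.102 / 3.597
= 0.5844

0.5844


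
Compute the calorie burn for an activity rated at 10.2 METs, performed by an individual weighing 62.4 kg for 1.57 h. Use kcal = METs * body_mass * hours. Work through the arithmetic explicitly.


Product of METs and mass = 10.2 * 62.4 = 636.48
Total kcal = 636.48 * 1.57 = 999.27 kcal

999.27 kcal


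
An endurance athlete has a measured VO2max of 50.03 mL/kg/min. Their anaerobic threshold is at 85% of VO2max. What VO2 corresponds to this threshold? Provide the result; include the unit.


Anaerobic threshold VO2 = VO2max * 85%
= 50.03 * 0.85
= 42.53 mL/kg/min

42.53 mL/kg/min


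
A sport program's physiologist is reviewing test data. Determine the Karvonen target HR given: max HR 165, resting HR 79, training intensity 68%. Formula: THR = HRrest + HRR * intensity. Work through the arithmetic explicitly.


HRR = HRmax - HRrest = 165 - 79 = 86
THR = 79 + 86 * 0.68
= 137.48 bpm

137.48 bpm


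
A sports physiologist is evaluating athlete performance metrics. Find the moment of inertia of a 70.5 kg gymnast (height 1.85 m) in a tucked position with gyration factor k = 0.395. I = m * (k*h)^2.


Radius of gyration = 0.395 * 1.85 = 0.73075 m
I = 70.5 * 0.73075^2
= 70.5 * 0.533996
= 37.647 kg*m^2

37.647 kg*m^2


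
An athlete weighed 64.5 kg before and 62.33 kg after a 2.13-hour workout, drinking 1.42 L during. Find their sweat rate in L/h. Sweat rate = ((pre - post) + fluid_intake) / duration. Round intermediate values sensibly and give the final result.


Body mass change = 2.17 kg
Total sweat loss = 2.17 + 1.42 = 3.59 L
Rate = 3.59 / 2.13 = 1.685 L/h

1.685 L/h


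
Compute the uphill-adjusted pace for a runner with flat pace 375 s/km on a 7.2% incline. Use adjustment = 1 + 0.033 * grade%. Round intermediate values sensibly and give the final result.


Adjustment factor = 1 + 0.033 * 7.2 = 1.2376
Grade-adjusted pace = 375 * 1.2376 = 464.1 s/km

464.1 s/km


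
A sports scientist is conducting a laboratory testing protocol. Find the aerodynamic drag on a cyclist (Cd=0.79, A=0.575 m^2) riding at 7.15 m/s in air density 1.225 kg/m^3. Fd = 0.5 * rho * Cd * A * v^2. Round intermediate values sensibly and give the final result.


Fd = 0.5 * 1.225 * 0.79 * 0.575 * 7.15^2
= 0.5 * 1.225 * 0.79 * 0.575 * 51.1225
= 14.224 N

14.224 N


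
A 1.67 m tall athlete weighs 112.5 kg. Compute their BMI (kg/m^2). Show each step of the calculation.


height^2 = 2.7889 m^2
BMI = 112.5 / 2.7889 = 40.34 kg/m^2

40.34 kg/m^2


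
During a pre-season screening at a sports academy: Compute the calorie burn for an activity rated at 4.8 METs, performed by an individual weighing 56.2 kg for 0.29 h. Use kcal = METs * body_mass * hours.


Product of METs and mass = 4.8 * 56.2 = 269.76
Total kcal = 269.76 * 0.29 = 78.23 kcal

78.23 kcal


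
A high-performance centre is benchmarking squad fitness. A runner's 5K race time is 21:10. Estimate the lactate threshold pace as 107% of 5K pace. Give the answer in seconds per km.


Total race time = 21*60 + 10 = 1270 seconds
5K pace = 1270 / 5 = 254.0 sec/km
LT pace = 254.0 * 1.07 = 271.78 sec/km

271.78 s/km


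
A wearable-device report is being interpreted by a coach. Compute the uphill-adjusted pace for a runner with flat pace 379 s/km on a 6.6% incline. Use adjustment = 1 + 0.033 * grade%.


Adjustment factor = 1 + 0.033 * 6.6 = 1.2178
Grade-adjusted pace = 379 * 1.2178 = 461.55 s/km

461.55 s/km


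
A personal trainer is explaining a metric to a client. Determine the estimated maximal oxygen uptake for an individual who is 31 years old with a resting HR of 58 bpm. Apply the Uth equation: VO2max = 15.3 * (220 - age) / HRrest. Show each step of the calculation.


HRmax = 220 - 31 = 189
VO2max = 15.3 * (189 / 58)
= 15.3 * 3.2586
= 49.86 mL/kg/min

49.86 mL/kg/min


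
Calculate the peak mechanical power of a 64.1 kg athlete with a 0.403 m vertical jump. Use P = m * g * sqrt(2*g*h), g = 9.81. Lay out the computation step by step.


First, sqrt(2gh) = sqrt(2 * 9.81 * 0.403)
= sqrt(7.90686) = 2.811914 m/s
Power = 64.1 * 9.81 * 2.811914 = 1768.19 W

1768.19 W


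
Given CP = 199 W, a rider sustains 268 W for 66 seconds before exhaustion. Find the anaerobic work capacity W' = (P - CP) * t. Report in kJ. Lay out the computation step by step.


Excess power = 268 - 199 = 69 W
Work above CP = 69 * 66 = 4554 J
W' = 4.554 kJ

4.554 kJ


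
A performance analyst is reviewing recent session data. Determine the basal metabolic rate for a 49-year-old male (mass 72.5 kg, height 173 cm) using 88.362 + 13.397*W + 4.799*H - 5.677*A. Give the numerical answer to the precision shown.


BMR = 88.362 + 13.397*72.5 + 4.799*173 - 5.677*49
= 1611.7 kcal/day

1611.7 kcal/day


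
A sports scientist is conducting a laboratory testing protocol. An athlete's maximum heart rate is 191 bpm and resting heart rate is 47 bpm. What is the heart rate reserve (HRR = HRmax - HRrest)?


HRR = HRmax - HRrest
= 191 - 47
= 144 bpm

144 bpm


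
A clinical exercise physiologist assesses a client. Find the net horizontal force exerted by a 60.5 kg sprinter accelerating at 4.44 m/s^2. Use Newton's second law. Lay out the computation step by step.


Newton's second law: F = m * a
F = 60.5 * 4.44 = 268.62 N

268.62 N


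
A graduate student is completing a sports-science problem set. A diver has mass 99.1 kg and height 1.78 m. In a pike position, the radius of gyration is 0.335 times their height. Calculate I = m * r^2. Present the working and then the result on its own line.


r = 0.335 * 1.78 = 0.5963 m
I = m * r^2 = 99.1 * 0.355574 = 35.237 kg*m^2

35.237 kg*m^2


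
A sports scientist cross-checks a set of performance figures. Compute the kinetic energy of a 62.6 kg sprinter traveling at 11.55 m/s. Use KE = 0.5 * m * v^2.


Velocity squared = 133.4025
KE = 0.5 * 62.6 * 133.4025 = 4175.5 J

4175.5 J


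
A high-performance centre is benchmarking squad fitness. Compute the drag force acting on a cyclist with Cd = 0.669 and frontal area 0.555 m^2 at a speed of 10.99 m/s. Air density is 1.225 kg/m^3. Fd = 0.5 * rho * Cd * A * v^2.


Step 1: v^2 = 120.7801
Step 2: Fd = 0.5 * 1.225 * 0.669 * 0.555 * 120.7801
= 27.468 N

27.468 N


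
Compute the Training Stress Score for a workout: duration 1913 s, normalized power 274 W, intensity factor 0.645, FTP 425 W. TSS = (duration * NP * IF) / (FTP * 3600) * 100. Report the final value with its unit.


Product = 1913 * 274 * 0.645 = 338084.49
Base = 425 * 3600 = 1530000
TSS = 338084.49 / 1530000 * 100 = 22.1

22.1 TSS


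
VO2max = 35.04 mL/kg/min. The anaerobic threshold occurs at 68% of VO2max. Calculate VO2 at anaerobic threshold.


AT fraction = 68 / 100 = 0.68
AT VO2 = 35.04 * 0.68
= 23.83 mL/kg/min

23.83 mL/kg/min


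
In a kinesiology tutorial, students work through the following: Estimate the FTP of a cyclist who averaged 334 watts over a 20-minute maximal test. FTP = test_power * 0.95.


FTP = 334 * 0.95 = 317.3 W

317.3 W


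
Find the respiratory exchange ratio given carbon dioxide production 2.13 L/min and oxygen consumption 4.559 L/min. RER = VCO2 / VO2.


VCO2 = 2.13 L/min
VO2 = 4.559 L/min
RER = 2.13 / 4.559 = 0.4672

0.4672


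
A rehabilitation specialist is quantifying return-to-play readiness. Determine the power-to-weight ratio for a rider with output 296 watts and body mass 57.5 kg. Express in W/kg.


P/W = 296 / 57.5 = 5.148 W/kg

5.148 W/kg


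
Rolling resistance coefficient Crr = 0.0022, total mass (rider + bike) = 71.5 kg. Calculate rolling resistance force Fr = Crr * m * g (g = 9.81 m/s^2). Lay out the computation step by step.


Fr = Crr * m * g
= 0.0022 * 71.5 * 9.81
= 1.543 N

1.543 N


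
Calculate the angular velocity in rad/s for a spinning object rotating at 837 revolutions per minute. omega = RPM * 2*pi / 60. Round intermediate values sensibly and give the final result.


omega = RPM * 2*pi / 60
= 837 * 6.28318531 / 60
= 87.65 rad/s

87.65 rad/s


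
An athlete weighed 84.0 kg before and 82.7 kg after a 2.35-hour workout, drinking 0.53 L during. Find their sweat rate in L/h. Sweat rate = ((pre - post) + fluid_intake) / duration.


Body mass change = 1.3 kg
Total sweat loss = 1.3 + 0.53 = 1.83 L
Rate = 1.83 / 2.35 = 0.779 L/h

0.779 L/h


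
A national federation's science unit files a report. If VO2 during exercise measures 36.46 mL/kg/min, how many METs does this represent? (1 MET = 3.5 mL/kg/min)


METs = VO2 / 3.5 = 36.46 / 3.5 = 10.42

10.42 METs


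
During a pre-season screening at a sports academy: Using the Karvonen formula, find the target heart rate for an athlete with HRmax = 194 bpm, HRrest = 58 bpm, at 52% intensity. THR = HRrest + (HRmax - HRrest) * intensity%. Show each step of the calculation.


HRR = 194 - 58 = 136
THR = 58 + 136 * 0.52
= 58 + 70.72
= 128.72 bpm

128.72 bpm
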